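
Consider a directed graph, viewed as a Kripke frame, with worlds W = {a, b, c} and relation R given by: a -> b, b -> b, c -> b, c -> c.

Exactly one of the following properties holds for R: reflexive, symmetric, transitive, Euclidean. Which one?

transitive

Reflexive: no — a is not related to itself.
Symmetric: no — a R b but not b R a.
Transitive: yes — every two-step R-path is closed by a direct edge.
Euclidean: no — c R b and c R c, but not b R c.
Only transitive holds.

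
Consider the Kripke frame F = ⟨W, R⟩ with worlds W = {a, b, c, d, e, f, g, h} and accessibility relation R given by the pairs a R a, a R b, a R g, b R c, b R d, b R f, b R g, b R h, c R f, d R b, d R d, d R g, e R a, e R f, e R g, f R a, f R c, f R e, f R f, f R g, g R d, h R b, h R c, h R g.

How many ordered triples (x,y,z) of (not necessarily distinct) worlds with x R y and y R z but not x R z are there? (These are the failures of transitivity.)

Enumerating: (a,b,c), (a,b,d), (a,b,f), (a,b,h), (a,g,d), (b,d,b), (b,f,a), (b,f,e), (b,h,b), (c,f,a), (c,f,c), (c,f,e), … and 17 more.
Total: 29.

29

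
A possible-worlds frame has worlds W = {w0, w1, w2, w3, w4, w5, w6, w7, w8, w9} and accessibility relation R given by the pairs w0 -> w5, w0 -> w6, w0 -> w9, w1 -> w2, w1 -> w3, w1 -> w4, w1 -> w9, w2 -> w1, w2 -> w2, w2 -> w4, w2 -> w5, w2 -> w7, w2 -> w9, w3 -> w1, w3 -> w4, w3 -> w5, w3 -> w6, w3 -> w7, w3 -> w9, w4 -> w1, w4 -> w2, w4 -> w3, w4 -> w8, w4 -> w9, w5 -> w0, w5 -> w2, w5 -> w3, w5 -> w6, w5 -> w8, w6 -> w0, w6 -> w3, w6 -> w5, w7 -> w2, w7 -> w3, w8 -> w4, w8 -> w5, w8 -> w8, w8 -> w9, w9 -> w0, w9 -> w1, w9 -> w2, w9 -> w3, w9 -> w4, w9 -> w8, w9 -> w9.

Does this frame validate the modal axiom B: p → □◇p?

Yes

By correspondence theory, B is valid on a frame iff R is symmetric.
Symmetric: yes — every pair in R has its reverse in R.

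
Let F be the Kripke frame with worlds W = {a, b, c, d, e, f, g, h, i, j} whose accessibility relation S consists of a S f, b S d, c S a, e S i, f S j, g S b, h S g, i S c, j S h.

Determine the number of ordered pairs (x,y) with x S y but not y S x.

Enumerating: (a,f), (b,d), (c,a), (e,i), (f,j), (g,b), (h,g), (i,c), (j,h).

9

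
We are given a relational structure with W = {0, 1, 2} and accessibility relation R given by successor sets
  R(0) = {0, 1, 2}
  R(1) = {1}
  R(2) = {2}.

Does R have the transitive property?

Transitive: yes — every two-step R-path is closed by a direct edge.

Yes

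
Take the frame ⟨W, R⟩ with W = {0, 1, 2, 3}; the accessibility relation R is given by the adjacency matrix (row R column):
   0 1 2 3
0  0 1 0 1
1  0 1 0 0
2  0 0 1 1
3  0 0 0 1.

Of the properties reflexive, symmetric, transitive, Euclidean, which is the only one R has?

transitive

Reflexive: no — 0 is not related to itself.
Symmetric: no — 0 R 1 but not 1 R 0.
Transitive: yes — every two-step R-path is closed by a direct edge.
Euclidean: no — 0 R 1 and 0 R 3, but not 1 R 3.
Only transitive holds.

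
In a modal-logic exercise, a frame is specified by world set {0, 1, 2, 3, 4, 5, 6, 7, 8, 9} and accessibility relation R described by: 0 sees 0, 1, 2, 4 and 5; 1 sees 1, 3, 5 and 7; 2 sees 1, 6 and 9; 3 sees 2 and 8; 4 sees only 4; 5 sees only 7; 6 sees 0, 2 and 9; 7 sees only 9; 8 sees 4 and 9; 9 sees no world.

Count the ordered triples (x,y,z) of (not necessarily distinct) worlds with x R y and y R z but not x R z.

Enumerating: (0,1,3), (0,1,7), (0,2,6), (0,2,9), (0,5,7), (1,3,2), (1,3,8), (1,7,9), (2,1,3), (2,1,5), (2,1,7), (2,6,0), … and 12 more.
Total: 24.

24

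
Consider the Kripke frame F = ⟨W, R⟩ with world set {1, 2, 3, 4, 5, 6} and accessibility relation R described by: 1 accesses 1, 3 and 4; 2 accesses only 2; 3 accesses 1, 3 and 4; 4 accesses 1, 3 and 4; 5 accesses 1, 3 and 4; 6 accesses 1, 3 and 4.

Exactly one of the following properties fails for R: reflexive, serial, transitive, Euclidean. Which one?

reflexive

Reflexive: no — 5 is not related to itself.
Serial: yes — every world has a successor (e.g. 1 R 1).
Transitive: yes — every two-step R-path is closed by a direct edge.
Euclidean: yes — any two successors of a common world are R-related.
Only reflexive fails.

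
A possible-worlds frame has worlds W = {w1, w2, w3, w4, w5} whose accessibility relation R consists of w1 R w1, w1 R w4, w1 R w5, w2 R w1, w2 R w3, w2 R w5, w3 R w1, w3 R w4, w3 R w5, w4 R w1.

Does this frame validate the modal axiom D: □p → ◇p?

No

Axiom D corresponds to the accessibility relation being serial.
Serial: no — w5 has no R-successor.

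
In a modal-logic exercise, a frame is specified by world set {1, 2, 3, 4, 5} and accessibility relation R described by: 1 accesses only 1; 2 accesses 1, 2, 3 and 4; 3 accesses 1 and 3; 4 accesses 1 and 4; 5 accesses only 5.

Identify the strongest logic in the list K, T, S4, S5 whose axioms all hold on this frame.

Reflexive (axiom T): yes — every world is R-related to itself.
Transitive (axiom 4): yes — every two-step R-path is closed by a direct edge.
Euclidean (axiom 5): no — 2 R 1 and 2 R 3, but not 1 R 3.
So F validates K, T, S4; S5 would additionally require R to be Euclidean. The strongest is S4.

S4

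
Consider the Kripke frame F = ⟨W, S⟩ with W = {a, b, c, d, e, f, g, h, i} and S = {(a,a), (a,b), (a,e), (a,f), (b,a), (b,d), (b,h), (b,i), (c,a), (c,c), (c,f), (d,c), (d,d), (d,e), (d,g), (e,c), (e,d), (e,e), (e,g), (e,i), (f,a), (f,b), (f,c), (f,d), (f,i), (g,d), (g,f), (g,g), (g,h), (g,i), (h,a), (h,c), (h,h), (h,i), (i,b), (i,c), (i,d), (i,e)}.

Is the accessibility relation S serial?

Serial: yes — every world has a successor (e.g. a S a).

Yes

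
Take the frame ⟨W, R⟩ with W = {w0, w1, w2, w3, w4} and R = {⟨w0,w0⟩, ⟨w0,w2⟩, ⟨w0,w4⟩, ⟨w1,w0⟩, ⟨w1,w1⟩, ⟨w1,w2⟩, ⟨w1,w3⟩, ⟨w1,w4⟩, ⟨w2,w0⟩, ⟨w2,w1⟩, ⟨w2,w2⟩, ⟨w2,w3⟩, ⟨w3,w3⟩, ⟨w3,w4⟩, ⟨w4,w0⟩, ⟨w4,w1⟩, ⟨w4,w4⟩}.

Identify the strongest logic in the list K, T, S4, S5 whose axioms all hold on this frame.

Reflexive (axiom T): yes — every world is R-related to itself.
Transitive (axiom 4): no — w0 R w2 and w2 R w1, but not w0 R w1.
Euclidean (axiom 5): no — w0 R w2 and w0 R w4, but not w2 R w4.
So F validates K, T; S4 would additionally require R to be transitive. The strongest is T.

T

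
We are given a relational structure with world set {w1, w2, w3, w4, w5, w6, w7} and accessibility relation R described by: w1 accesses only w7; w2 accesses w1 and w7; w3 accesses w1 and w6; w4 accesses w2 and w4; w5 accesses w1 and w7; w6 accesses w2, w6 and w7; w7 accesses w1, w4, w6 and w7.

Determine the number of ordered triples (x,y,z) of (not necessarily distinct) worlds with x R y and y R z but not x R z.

17

Enumerating: (w1,w7,w1), (w1,w7,w4), (w1,w7,w6), (w2,w7,w4), (w2,w7,w6), (w3,w1,w7), (w3,w6,w2), (w3,w6,w7), (w4,w2,w1), (w4,w2,w7), (w5,w7,w4), (w5,w7,w6), (w6,w2,w1), (w6,w7,w1), (w6,w7,w4), (w7,w4,w2), (w7,w6,w2).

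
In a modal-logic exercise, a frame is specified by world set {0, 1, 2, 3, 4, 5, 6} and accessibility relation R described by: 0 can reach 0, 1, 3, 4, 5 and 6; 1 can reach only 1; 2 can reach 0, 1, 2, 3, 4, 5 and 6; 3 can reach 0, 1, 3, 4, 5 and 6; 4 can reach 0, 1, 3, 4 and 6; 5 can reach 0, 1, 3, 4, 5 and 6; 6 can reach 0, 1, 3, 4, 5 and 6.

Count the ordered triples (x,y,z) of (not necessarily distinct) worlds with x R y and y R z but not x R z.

Enumerating: (4,0,5), (4,3,5), (4,6,5).

3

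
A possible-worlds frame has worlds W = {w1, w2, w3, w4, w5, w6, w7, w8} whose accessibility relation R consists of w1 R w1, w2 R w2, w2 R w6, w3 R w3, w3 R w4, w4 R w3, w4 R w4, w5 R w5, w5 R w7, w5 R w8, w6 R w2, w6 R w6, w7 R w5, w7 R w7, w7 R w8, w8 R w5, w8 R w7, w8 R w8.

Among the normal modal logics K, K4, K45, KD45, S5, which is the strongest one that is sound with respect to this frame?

S5

Transitive (axiom 4): yes — every two-step R-path is closed by a direct edge.
Euclidean (axiom 5): yes — any two successors of a common world are R-related.
Serial (axiom D): yes — every world has a successor (e.g. w1 R w1).
Reflexive (axiom T): yes — every world is R-related to itself.
So F validates K, K4, K45, KD45, S5. The strongest is S5.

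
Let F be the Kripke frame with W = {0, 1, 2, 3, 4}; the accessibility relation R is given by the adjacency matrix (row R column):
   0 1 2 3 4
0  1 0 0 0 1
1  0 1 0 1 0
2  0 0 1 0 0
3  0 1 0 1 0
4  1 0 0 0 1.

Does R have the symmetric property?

Symmetric: yes — every pair in R has its reverse in R.

Yes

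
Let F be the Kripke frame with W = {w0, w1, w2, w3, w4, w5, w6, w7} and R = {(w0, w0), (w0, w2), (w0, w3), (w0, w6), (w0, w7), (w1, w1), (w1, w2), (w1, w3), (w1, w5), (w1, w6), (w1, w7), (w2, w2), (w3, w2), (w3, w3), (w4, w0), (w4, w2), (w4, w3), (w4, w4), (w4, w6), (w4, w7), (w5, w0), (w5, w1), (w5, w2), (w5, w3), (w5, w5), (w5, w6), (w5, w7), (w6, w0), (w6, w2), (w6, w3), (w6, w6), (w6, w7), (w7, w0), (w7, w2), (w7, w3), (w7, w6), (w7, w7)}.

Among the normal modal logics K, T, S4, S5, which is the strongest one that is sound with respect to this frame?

Reflexive (axiom T): yes — every world is R-related to itself.
Transitive (axiom 4): no — w1 R w5 and w5 R w0, but not w1 R w0.
Euclidean (axiom 5): no — w0 R w2 and w0 R w3, but not w2 R w3.
So F validates K, T; S4 would additionally require R to be transitive. The strongest is T.

T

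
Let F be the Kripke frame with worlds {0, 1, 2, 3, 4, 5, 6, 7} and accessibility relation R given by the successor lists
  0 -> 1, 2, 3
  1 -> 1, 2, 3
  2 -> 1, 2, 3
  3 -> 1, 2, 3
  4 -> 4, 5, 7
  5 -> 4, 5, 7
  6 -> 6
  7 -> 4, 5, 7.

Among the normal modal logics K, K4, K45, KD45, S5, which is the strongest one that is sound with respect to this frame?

Transitive (axiom 4): yes — every two-step R-path is closed by a direct edge.
Euclidean (axiom 5): yes — any two successors of a common world are R-related.
Serial (axiom D): yes — every world has a successor (e.g. 0 R 1).
Reflexive (axiom T): no — 0 is not related to itself.
So F validates K, K4, K45, KD45; S5 would additionally require R to be reflexive. The strongest is KD45.

KD45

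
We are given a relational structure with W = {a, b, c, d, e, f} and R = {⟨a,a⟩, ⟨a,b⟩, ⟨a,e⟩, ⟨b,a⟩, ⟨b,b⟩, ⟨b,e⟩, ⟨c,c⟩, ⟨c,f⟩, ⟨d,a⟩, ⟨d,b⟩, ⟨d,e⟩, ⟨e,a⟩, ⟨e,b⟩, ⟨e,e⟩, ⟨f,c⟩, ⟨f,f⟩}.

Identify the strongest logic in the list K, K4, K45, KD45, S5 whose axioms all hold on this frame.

Transitive (axiom 4): yes — every two-step R-path is closed by a direct edge.
Euclidean (axiom 5): yes — any two successors of a common world are R-related.
Serial (axiom D): yes — every world has a successor (e.g. a R a).
Reflexive (axiom T): no — d is not related to itself.
So F validates K, K4, K45, KD45; S5 would additionally require R to be reflexive. The strongest is KD45.

KD45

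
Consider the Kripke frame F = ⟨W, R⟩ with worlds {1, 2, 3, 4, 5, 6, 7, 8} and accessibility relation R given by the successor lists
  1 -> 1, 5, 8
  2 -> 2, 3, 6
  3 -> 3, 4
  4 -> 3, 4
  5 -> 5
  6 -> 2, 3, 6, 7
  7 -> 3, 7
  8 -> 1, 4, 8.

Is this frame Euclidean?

Euclidean: no — 1 R 5 and 1 R 8, but not 5 R 8.

No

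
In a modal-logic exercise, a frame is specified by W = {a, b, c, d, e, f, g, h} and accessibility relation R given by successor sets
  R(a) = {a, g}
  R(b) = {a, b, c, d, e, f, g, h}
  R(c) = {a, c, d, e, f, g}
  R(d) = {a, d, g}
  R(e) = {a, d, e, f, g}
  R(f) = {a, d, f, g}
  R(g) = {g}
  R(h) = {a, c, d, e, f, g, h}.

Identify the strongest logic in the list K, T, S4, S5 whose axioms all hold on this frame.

S4

Reflexive (axiom T): yes — every world is R-related to itself.
Transitive (axiom 4): yes — every two-step R-path is closed by a direct edge.
Euclidean (axiom 5): no — b R a and b R c, but not a R c.
So F validates K, T, S4; S5 would additionally require R to be Euclidean. The strongest is S4.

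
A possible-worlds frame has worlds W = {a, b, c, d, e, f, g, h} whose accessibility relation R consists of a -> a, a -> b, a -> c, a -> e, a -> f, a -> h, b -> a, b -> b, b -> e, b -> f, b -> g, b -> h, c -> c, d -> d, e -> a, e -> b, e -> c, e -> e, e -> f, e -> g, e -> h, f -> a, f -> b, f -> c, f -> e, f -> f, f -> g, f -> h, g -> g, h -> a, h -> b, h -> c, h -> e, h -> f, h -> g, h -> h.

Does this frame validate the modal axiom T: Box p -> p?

Yes

The schema T characterises exactly the reflexive frames.
Reflexive: yes — every world is R-related to itself.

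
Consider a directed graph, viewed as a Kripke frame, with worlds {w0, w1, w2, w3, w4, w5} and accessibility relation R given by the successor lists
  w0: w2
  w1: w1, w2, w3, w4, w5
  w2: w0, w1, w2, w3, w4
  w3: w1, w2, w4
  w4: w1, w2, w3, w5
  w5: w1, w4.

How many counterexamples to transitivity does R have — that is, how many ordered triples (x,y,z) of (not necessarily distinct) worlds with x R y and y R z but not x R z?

Enumerating: (w0,w2,w0), (w0,w2,w1), (w0,w2,w3), (w0,w2,w4), (w1,w2,w0), (w2,w1,w5), (w2,w4,w5), (w3,w1,w3), (w3,w1,w5), (w3,w2,w0), (w3,w2,w3), (w3,w4,w3), … and 12 more.
Total: 24.

24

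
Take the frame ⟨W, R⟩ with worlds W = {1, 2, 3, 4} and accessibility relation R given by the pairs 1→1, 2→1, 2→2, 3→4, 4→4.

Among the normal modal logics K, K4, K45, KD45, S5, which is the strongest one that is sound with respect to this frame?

Transitive (axiom 4): yes — every two-step R-path is closed by a direct edge.
Euclidean (axiom 5): no — 2 R 1 and 2 R 2, but not 1 R 2.
Serial (axiom D): yes — every world has a successor (e.g. 1 R 1).
Reflexive (axiom T): no — 3 is not related to itself.
So F validates K, K4; K45 would additionally require R to be Euclidean. The strongest is K4.

K4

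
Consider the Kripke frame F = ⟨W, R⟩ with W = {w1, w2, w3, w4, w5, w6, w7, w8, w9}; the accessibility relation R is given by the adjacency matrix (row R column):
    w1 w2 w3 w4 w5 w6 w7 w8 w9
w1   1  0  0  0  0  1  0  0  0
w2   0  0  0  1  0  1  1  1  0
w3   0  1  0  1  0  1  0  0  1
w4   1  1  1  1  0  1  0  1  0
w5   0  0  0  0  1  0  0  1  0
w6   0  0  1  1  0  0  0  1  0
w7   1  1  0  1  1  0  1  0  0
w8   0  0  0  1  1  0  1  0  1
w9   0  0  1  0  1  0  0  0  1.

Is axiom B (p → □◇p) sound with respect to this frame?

Axiom B corresponds to the accessibility relation being symmetric.
Symmetric: no — w1 R w6 but not w6 R w1.

No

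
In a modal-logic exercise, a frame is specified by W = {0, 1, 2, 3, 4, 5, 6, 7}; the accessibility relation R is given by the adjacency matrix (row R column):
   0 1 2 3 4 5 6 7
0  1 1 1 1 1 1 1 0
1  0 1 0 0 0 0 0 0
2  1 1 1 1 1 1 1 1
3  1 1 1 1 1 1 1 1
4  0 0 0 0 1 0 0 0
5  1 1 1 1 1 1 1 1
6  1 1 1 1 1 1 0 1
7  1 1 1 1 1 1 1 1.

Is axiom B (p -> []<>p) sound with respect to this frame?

No

The schema B characterises exactly the symmetric frames.
Symmetric: no — 0 R 1 but not 1 R 0.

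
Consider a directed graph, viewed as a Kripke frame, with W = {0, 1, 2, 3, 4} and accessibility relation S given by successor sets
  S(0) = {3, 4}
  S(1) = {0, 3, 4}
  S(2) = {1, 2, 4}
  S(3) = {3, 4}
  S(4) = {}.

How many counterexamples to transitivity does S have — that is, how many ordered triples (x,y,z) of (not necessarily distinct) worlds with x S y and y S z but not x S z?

2

Enumerating: (2,1,0), (2,1,3).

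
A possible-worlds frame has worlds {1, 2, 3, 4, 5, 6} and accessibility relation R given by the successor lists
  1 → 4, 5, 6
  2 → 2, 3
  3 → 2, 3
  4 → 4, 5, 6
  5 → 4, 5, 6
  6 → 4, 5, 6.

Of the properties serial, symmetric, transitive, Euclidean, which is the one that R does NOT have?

symmetric

Serial: yes — every world has a successor (e.g. 1 R 4).
Symmetric: no — 1 R 4 but not 4 R 1.
Transitive: yes — every two-step R-path is closed by a direct edge.
Euclidean: yes — any two successors of a common world are R-related.
Only symmetric fails.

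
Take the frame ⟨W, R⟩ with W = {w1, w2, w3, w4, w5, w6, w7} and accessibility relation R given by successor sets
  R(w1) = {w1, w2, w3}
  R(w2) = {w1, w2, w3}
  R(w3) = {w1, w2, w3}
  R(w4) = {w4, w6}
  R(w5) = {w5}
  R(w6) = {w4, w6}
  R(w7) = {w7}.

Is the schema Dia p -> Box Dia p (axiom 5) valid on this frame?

Yes

By correspondence theory, 5 is valid on a frame iff R is Euclidean.
Euclidean: yes — any two successors of a common world are R-related.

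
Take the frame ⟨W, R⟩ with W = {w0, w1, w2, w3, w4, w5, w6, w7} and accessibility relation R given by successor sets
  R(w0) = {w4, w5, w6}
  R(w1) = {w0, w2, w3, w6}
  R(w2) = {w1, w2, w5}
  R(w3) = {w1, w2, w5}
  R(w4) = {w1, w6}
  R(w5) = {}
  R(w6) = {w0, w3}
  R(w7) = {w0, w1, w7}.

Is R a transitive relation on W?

No

Transitive: no — w0 R w4 and w4 R w1, but not w0 R w1.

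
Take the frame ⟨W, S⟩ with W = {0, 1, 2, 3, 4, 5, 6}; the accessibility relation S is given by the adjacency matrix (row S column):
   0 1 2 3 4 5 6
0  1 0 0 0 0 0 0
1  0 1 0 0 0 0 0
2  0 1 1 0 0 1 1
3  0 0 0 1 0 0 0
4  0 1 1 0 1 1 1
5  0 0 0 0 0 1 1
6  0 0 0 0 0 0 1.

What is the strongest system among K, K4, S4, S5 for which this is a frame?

Transitive (axiom 4): yes — every two-step S-path is closed by a direct edge.
Reflexive (axiom T): yes — every world is S-related to itself.
Euclidean (axiom 5): no — 2 S 1 and 2 S 5, but not 1 S 5.
So F validates K, K4, S4; S5 would additionally require S to be Euclidean. The strongest is S4.

S4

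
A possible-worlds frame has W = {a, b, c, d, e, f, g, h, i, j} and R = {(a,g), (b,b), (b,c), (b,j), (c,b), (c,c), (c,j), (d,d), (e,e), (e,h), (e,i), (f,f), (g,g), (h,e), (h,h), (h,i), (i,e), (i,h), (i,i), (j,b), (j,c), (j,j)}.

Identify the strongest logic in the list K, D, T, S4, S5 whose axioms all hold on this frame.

Serial (axiom D): yes — every world has a successor (e.g. a R g).
Reflexive (axiom T): no — a is not related to itself.
Transitive (axiom 4): yes — every two-step R-path is closed by a direct edge.
Euclidean (axiom 5): yes — any two successors of a common world are R-related.
So F validates K, D; T would additionally require R to be reflexive. The strongest is D.

D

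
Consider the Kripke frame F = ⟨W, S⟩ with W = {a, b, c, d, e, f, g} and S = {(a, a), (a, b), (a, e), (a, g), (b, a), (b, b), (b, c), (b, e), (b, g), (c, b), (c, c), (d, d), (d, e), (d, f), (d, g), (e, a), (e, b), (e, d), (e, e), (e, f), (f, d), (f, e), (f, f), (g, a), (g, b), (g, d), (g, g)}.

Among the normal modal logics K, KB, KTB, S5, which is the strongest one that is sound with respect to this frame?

KTB

Symmetric (axiom B): yes — every pair in S has its reverse in S.
Reflexive (axiom T): yes — every world is S-related to itself.
Euclidean (axiom 5): no — a S e and a S g, but not e S g.
So F validates K, KB, KTB; S5 would additionally require S to be Euclidean. The strongest is KTB.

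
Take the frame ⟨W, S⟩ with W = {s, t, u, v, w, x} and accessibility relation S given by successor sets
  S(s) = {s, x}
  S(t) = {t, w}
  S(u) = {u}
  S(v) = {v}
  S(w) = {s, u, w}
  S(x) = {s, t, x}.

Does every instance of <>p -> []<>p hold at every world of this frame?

By correspondence theory, 5 is valid on a frame iff S is Euclidean.
Euclidean: no — w S s and w S u, but not s S u.

No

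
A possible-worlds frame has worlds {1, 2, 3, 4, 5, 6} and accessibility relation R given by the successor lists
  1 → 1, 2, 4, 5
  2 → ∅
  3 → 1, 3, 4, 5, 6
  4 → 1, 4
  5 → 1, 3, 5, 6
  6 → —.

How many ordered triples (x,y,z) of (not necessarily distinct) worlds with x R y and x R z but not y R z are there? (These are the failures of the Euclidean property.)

Enumerating: (1,2,1), (1,2,2), (1,2,4), (1,2,5), (1,4,2), (1,4,5), (1,5,2), (1,5,4), (3,1,3), (3,1,6), (3,4,3), (3,4,5), … and 13 more.
Total: 25.

25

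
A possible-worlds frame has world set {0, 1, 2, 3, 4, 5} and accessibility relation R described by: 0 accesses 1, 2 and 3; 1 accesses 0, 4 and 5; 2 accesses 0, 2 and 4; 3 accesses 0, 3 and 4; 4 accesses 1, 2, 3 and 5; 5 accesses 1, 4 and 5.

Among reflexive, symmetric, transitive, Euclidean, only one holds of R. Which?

symmetric

Reflexive: no — 0 is not related to itself.
Symmetric: yes — every pair in R has its reverse in R.
Transitive: no — 0 R 1 and 1 R 4, but not 0 R 4.
Euclidean: no — 0 R 1 and 0 R 2, but not 1 R 2.
Only symmetric holds.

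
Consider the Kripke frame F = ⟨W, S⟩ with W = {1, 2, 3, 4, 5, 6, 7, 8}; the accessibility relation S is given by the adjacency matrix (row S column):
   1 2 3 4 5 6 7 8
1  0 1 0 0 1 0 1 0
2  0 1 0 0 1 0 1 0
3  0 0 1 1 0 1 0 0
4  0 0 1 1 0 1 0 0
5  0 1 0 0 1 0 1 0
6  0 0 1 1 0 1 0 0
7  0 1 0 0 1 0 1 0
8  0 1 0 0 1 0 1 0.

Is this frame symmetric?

No

Symmetric: no — 1 S 2 but not 2 S 1.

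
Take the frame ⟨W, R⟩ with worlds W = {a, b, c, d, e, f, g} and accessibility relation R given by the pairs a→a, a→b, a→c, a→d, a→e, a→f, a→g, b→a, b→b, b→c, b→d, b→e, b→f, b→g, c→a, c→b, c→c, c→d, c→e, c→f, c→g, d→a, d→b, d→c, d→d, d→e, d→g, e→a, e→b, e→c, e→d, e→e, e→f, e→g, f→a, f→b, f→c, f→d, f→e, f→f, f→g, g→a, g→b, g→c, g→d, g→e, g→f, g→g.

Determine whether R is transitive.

No

Transitive: no — d R a and a R f, but not d R f.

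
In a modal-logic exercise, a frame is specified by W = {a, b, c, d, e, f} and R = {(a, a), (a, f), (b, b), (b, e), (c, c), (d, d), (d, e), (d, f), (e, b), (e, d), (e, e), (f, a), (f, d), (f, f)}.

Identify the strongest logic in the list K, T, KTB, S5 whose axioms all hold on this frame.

Reflexive (axiom T): yes — every world is R-related to itself.
Symmetric (axiom B): yes — every pair in R has its reverse in R.
Euclidean (axiom 5): no — d R e and d R f, but not e R f.
So F validates K, T, KTB; S5 would additionally require R to be Euclidean. The strongest is KTB.

KTB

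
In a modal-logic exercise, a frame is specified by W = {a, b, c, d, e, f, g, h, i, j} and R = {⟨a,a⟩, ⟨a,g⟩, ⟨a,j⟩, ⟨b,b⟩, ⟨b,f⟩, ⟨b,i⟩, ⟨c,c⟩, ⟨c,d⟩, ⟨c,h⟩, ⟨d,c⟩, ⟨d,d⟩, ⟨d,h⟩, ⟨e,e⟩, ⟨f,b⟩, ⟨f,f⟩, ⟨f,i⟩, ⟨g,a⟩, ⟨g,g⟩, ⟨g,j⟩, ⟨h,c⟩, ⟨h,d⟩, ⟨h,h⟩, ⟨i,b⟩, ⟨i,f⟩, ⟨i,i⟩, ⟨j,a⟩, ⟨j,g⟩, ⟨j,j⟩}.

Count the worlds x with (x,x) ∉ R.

R is reflexive; there are no such worlds.

0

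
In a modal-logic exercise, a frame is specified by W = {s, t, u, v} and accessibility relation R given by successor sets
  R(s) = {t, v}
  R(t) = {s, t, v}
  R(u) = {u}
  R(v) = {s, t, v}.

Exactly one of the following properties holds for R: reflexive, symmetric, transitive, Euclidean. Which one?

symmetric

Reflexive: no — s is not related to itself.
Symmetric: yes — every pair in R has its reverse in R.
Transitive: no — s R t and t R s, but not s R s.
Euclidean: no — t R s and t R s, but not s R s.
Only symmetric holds.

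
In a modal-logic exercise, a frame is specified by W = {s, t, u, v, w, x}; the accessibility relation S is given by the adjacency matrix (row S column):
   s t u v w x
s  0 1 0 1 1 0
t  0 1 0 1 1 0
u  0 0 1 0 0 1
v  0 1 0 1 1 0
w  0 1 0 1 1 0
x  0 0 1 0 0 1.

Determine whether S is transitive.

Yes

Transitive: yes — every two-step S-path is closed by a direct edge.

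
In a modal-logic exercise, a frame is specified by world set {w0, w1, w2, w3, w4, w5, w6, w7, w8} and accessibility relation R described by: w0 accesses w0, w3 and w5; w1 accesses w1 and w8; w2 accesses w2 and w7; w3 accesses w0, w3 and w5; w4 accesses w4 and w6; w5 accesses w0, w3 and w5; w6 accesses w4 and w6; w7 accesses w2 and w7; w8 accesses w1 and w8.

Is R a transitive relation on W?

Transitive: yes — every two-step R-path is closed by a direct edge.

Yes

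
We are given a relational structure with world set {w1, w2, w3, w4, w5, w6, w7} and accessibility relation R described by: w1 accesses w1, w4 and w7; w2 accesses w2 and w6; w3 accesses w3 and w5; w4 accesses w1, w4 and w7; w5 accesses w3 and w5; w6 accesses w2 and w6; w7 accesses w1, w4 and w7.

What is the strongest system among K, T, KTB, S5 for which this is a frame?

S5

Reflexive (axiom T): yes — every world is R-related to itself.
Symmetric (axiom B): yes — every pair in R has its reverse in R.
Euclidean (axiom 5): yes — any two successors of a common world are R-related.
So F validates K, T, KTB, S5. The strongest is S5.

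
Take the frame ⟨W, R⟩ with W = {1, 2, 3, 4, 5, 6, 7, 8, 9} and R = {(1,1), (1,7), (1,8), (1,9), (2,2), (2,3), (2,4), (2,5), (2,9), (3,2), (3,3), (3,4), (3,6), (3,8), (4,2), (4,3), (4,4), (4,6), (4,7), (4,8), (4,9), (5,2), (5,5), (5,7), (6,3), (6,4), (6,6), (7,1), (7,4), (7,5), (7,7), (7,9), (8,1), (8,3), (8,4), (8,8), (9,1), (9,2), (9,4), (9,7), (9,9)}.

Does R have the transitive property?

No

Transitive: no — 1 R 7 and 7 R 4, but not 1 R 4.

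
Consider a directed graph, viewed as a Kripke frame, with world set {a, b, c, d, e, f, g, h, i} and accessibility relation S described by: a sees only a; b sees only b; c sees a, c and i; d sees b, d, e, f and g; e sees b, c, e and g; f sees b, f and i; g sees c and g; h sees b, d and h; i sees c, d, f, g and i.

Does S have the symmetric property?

Symmetric: no — c S a but not a S c.

No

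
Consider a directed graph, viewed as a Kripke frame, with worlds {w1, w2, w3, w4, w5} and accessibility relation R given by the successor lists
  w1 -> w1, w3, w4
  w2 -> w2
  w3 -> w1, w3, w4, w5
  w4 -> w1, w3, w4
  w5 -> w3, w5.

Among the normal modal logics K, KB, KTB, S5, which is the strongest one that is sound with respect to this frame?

KTB

Symmetric (axiom B): yes — every pair in R has its reverse in R.
Reflexive (axiom T): yes — every world is R-related to itself.
Euclidean (axiom 5): no — w3 R w1 and w3 R w5, but not w1 R w5.
So F validates K, KB, KTB; S5 would additionally require R to be Euclidean. The strongest is KTB.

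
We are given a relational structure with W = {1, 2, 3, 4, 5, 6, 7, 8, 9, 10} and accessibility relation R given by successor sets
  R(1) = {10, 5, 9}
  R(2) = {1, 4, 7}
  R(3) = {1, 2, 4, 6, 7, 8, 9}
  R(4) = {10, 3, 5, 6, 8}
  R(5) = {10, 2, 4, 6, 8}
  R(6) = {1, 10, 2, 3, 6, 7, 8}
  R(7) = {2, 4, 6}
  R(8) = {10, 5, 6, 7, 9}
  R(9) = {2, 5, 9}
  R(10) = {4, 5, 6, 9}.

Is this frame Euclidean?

No

Euclidean: no — 1 R 5 and 1 R 9, but not 5 R 9.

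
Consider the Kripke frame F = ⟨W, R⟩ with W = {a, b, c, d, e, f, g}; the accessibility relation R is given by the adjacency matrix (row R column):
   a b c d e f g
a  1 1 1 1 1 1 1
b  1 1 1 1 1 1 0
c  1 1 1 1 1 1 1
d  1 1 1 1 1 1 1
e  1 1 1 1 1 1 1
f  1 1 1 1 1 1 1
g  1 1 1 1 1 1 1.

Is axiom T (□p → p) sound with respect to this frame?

Axiom T corresponds to the accessibility relation being reflexive.
Reflexive: yes — every world is R-related to itself.

Yes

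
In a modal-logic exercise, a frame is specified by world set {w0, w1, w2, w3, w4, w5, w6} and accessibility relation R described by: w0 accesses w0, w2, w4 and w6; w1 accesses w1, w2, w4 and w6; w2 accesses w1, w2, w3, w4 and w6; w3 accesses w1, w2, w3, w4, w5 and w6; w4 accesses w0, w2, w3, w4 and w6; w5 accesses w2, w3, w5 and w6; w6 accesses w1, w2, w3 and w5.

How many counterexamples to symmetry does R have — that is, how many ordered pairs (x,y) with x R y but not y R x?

6

Enumerating: (w0,w2), (w0,w6), (w1,w4), (w3,w1), (w4,w6), (w5,w2).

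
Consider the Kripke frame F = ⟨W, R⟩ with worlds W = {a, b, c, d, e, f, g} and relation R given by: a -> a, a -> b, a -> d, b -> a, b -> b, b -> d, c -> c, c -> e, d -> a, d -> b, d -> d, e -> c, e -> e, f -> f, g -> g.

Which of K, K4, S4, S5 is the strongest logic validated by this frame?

Transitive (axiom 4): yes — every two-step R-path is closed by a direct edge.
Reflexive (axiom T): yes — every world is R-related to itself.
Euclidean (axiom 5): yes — any two successors of a common world are R-related.
So F validates K, K4, S4, S5. The strongest is S5.

S5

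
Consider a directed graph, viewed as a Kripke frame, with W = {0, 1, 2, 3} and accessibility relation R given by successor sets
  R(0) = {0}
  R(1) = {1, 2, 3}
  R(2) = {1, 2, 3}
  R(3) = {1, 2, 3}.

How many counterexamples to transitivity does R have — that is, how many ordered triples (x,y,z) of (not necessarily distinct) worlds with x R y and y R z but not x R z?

R is transitive; there are no such tuples.

0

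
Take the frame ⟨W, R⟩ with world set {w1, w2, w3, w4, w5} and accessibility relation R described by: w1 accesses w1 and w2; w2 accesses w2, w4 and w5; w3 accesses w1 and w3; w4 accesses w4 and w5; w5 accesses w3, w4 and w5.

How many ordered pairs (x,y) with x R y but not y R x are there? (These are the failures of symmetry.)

5

Enumerating: (w1,w2), (w2,w4), (w2,w5), (w3,w1), (w5,w3).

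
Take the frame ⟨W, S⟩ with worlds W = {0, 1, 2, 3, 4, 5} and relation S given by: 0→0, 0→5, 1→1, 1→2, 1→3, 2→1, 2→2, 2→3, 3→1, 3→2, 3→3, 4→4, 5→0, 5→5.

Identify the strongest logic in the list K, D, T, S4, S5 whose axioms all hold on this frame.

S5

Serial (axiom D): yes — every world has a successor (e.g. 0 S 0).
Reflexive (axiom T): yes — every world is S-related to itself.
Transitive (axiom 4): yes — every two-step S-path is closed by a direct edge.
Euclidean (axiom 5): yes — any two successors of a common world are S-related.
So F validates K, D, T, S4, S5. The strongest is S5.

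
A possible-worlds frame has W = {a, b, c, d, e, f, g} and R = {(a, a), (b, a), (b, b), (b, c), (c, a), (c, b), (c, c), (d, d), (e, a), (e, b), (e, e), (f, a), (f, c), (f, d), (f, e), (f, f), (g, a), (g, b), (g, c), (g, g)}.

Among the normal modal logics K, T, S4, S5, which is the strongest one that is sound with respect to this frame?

Reflexive (axiom T): yes — every world is R-related to itself.
Transitive (axiom 4): no — e R b and b R c, but not e R c.
Euclidean (axiom 5): no — b R a and b R c, but not a R c.
So F validates K, T; S4 would additionally require R to be transitive. The strongest is T.

T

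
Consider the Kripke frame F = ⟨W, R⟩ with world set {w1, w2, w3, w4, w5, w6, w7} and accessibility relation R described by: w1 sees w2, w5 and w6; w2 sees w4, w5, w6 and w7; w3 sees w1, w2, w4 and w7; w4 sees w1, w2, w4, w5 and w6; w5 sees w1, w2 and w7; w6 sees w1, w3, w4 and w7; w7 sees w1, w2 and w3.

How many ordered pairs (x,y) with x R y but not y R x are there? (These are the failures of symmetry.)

11

Enumerating: (w1,w2), (w2,w6), (w3,w1), (w3,w2), (w3,w4), (w4,w1), (w4,w5), (w5,w7), (w6,w3), (w6,w7), (w7,w1).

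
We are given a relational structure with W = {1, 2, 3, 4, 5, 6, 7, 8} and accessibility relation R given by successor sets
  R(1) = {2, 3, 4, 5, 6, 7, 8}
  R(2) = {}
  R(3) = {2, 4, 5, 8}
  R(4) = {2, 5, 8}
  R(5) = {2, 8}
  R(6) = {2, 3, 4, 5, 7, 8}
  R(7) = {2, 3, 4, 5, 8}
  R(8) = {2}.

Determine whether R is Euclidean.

Euclidean: no — 1 R 2 and 1 R 3, but not 2 R 3.

No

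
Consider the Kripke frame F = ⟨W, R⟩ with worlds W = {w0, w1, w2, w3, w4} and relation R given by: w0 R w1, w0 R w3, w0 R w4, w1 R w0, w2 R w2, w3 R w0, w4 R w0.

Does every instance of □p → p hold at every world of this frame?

No

Axiom T corresponds to the accessibility relation being reflexive.
Reflexive: no — w0 is not related to itself.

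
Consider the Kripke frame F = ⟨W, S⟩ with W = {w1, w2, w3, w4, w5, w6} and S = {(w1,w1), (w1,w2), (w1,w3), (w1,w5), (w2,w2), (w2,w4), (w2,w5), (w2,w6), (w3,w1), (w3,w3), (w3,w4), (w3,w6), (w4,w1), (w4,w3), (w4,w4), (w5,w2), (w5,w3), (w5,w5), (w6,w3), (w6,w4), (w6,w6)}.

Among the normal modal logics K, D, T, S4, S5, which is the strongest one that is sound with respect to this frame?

Serial (axiom D): yes — every world has a successor (e.g. w1 S w1).
Reflexive (axiom T): yes — every world is S-related to itself.
Transitive (axiom 4): no — w1 S w2 and w2 S w4, but not w1 S w4.
Euclidean (axiom 5): no — w1 S w2 and w1 S w3, but not w2 S w3.
So F validates K, D, T; S4 would additionally require S to be transitive. The strongest is T.

T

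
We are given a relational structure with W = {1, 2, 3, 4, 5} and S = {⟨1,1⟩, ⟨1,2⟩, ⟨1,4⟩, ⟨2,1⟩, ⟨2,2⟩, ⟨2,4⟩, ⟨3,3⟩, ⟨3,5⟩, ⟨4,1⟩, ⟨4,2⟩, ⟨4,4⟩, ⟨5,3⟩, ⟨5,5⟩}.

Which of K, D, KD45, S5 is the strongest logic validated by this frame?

Serial (axiom D): yes — every world has a successor (e.g. 1 S 1).
Euclidean (axiom 5): yes — any two successors of a common world are S-related.
Transitive (axiom 4): yes — every two-step S-path is closed by a direct edge.
Reflexive (axiom T): yes — every world is S-related to itself.
So F validates K, D, KD45, S5. The strongest is S5.

S5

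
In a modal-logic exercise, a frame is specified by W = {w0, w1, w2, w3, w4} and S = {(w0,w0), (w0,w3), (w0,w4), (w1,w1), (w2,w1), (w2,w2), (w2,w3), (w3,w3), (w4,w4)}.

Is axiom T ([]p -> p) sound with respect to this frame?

Axiom T corresponds to the accessibility relation being reflexive.
Reflexive: yes — every world is S-related to itself.

Yes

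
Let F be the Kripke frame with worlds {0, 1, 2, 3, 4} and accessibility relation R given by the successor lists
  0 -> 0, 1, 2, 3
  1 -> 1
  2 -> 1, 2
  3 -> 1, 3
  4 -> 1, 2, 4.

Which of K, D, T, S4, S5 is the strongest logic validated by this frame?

Serial (axiom D): yes — every world has a successor (e.g. 0 R 0).
Reflexive (axiom T): yes — every world is R-related to itself.
Transitive (axiom 4): yes — every two-step R-path is closed by a direct edge.
Euclidean (axiom 5): no — 0 R 1 and 0 R 2, but not 1 R 2.
So F validates K, D, T, S4; S5 would additionally require R to be Euclidean. The strongest is S4.

S4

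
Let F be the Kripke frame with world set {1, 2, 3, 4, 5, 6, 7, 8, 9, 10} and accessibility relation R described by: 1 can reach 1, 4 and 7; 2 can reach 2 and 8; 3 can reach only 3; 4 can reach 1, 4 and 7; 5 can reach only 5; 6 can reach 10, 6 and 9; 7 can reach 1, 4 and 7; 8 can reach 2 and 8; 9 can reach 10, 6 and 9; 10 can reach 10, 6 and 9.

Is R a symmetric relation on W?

Yes

Symmetric: yes — every pair in R has its reverse in R.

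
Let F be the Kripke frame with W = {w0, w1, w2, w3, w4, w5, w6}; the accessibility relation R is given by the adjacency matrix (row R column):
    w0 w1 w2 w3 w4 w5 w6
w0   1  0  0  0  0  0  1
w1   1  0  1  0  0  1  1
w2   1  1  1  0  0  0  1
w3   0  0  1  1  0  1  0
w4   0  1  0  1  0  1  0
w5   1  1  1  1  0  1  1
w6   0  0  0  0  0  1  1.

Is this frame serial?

Yes

Serial: yes — every world has a successor (e.g. w0 R w0).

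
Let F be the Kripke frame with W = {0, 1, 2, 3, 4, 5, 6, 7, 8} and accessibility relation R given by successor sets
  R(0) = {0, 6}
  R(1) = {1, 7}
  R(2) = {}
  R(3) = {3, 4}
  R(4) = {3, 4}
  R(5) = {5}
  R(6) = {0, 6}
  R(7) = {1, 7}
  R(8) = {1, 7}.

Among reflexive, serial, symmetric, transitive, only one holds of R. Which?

Reflexive: no — 2 is not related to itself.
Serial: no — 2 has no R-successor.
Symmetric: no — 8 R 1 but not 1 R 8.
Transitive: yes — every two-step R-path is closed by a direct edge.
Only transitive holds.

transitive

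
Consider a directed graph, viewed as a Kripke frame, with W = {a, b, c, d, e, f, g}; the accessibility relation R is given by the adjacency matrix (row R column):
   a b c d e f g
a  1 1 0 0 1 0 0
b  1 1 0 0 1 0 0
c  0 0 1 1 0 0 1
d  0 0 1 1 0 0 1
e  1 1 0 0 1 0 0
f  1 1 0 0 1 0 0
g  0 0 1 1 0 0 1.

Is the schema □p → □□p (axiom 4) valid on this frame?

Yes

Axiom 4 corresponds to the accessibility relation being transitive.
Transitive: yes — every two-step R-path is closed by a direct edge.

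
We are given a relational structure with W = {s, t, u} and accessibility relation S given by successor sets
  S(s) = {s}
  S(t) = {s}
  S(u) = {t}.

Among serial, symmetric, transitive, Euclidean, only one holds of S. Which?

serial

Serial: yes — every world has a successor (e.g. s S s).
Symmetric: no — t S s but not s S t.
Transitive: no — u S t and t S s, but not u S s.
Euclidean: no — u S t and u S t, but not t S t.
Only serial holds.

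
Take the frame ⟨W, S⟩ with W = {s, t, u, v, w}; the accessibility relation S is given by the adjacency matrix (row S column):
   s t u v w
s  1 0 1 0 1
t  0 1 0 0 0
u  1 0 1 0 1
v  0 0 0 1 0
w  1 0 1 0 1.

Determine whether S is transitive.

Yes

Transitive: yes — every two-step S-path is closed by a direct edge.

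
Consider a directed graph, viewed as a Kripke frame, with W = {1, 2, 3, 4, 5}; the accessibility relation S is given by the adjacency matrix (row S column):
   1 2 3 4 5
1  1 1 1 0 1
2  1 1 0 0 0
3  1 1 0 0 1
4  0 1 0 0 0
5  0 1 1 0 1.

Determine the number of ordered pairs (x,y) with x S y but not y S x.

Enumerating: (1,5), (3,2), (4,2), (5,2).

4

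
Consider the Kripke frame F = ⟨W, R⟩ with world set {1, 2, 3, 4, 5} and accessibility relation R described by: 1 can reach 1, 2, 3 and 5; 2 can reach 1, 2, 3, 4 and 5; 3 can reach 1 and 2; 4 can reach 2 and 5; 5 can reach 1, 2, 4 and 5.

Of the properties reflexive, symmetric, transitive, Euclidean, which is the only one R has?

Reflexive: no — 3 is not related to itself.
Symmetric: yes — every pair in R has its reverse in R.
Transitive: no — 1 R 2 and 2 R 4, but not 1 R 4.
Euclidean: no — 1 R 3 and 1 R 5, but not 3 R 5.
Only symmetric holds.

symmetric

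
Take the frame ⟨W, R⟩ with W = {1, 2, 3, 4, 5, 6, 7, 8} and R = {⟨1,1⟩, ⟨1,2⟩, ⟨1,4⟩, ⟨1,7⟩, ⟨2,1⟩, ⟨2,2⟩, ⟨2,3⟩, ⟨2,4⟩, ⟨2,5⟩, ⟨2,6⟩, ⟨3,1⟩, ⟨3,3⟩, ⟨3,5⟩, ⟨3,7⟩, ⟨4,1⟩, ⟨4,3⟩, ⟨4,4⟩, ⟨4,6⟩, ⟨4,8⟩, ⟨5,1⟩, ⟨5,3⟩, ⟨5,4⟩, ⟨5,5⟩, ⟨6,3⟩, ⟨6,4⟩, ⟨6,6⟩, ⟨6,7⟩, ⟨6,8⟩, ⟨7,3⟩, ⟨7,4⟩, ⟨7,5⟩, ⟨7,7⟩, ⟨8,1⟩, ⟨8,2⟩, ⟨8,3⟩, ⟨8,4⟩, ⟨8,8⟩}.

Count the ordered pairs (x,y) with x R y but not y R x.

Enumerating: (1,7), (2,3), (2,4), (2,5), (2,6), (3,1), (4,3), (5,1), (5,4), (6,3), (6,7), (6,8), (7,4), (7,5), (8,1), (8,2), (8,3).

17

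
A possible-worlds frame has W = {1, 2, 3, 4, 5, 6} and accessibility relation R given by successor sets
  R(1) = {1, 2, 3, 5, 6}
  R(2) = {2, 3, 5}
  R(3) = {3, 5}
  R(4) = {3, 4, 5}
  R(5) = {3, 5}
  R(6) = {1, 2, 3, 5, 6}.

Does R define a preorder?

Reflexive: yes — every world is R-related to itself.
Transitive: yes — every two-step R-path is closed by a direct edge.
So R is a preorder.

Yes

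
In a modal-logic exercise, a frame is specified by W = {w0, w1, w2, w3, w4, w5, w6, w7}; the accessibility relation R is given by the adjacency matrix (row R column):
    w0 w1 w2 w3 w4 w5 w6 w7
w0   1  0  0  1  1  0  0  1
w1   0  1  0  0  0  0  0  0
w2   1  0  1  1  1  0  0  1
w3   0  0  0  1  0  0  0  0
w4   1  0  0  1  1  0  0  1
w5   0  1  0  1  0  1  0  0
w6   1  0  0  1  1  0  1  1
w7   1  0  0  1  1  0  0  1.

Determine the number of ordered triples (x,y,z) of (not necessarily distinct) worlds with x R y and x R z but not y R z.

27

Enumerating: (w0,w3,w0), (w0,w3,w4), (w0,w3,w7), (w2,w0,w2), (w2,w3,w0), (w2,w3,w2), (w2,w3,w4), (w2,w3,w7), (w2,w4,w2), (w2,w7,w2), (w4,w3,w0), (w4,w3,w4), … and 15 more.
Total: 27.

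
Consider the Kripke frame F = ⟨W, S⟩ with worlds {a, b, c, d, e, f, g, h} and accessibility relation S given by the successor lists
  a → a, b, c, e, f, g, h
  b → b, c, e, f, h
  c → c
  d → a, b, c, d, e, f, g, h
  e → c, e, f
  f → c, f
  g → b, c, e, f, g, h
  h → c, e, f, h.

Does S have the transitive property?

Transitive: yes — every two-step S-path is closed by a direct edge.

Yes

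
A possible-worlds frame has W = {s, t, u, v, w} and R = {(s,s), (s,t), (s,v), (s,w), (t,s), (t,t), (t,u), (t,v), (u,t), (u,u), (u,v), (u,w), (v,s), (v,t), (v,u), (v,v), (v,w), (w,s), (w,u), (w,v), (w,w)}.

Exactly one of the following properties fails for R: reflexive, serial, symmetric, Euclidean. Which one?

Reflexive: yes — every world is R-related to itself.
Serial: yes — every world has a successor (e.g. s R s).
Symmetric: yes — every pair in R has its reverse in R.
Euclidean: no — s R t and s R w, but not t R w.
Only Euclidean fails.

Euclidean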